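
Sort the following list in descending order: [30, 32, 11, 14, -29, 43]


Original list: [30, 32, 11, 14, -29, 43]
Repeatedly take the largest remaining element:
  Remaining [30, 32, 11, 14, -29, 43] -> largest is 43
  Remaining [30, 32, 11, 14, -29] -> largest is 32
  Remaining [30, 11, 14, -29] -> largest is 30
  Remaining [11, 14, -29] -> largest is 14
  Remaining [11, -29] -> largest is 11
  Remaining [-29] -> largest is -29
Collecting the picks in order gives the descending list.
Final answer: [43, 32, 30, 14, 11, -29]


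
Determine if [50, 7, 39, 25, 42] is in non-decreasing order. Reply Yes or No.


Check consecutive pairs:
  50 <= 7? False
  7 <= 39? True
  39 <= 25? False
  25 <= 42? True
2 consecutive pair(s) are out of order, so the list is not sorted.
Final answer: No


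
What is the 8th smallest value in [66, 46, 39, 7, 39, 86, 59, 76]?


Sort ascending: [7, 39, 39, 46, 59, 66, 76, 86]
The 8th element (1-indexed) is at index 7.
Value = 86
Final answer: 86


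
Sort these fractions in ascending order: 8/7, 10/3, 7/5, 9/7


Convert to decimal for comparison:
  8/7 = 1.1429
  10/3 = 3.3333
  7/5 = 1.4
  9/7 = 1.2857
Decimals in increasing order: 1.1429 < 1.2857 < 1.4 < 3.3333
Writing each back as its fraction gives the sorted order.
Final answer: 8/7, 9/7, 7/5, 10/3


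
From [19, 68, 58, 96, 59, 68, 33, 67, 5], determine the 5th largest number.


Sort descending: [96, 68, 68, 67, 59, 58, 33, 19, 5]
The 5th element (1-indexed) is at index 4.
Value = 59
Final answer: 59


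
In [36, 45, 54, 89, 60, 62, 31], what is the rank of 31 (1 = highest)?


Sort descending: [89, 62, 60, 54, 45, 36, 31]
Find 31 in the sorted list.
31 is at position 7.
Final answer: 7


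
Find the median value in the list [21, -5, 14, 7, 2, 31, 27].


First, sort the list: [-5, 2, 7, 14, 21, 27, 31]
The list has 7 elements (odd count).
The middle index is 3 (0-based), and the element there is 14.
Final answer: 14


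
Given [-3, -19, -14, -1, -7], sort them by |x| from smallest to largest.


Compute absolute values:
  |-3| = 3
  |-19| = 19
  |-14| = 14
  |-1| = 1
  |-7| = 7
Absolute values in increasing order: 1 < 3 < 7 < 14 < 19
Listing the original numbers in that order gives the answer.
Final answer: [-1, -3, -7, -14, -19]


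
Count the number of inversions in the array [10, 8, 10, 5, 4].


For each element, count the later elements that are smaller than it:
  10 (index 0): smaller elements after it = [8, 5, 4] -> 3
  8 (index 1): smaller elements after it = [5, 4] -> 2
  10 (index 2): smaller elements after it = [5, 4] -> 2
  5 (index 3): smaller elements after it = [4] -> 1
Total inversions = 3 + 2 + 2 + 1 = 8
Final answer: 8


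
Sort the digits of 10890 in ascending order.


The number 10890 has digits: 1, 0, 8, 9, 0
Sorted: 0, 0, 1, 8, 9
Joining the sorted digits gives the result.
Final answer: 00189


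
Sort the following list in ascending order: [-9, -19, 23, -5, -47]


Original list: [-9, -19, 23, -5, -47]
Repeatedly take the smallest remaining element:
  Remaining [-9, -19, 23, -5, -47] -> smallest is -47
  Remaining [-9, -19, 23, -5] -> smallest is -19
  Remaining [-9, 23, -5] -> smallest is -9
  Remaining [23, -5] -> smallest is -5
  Remaining [23] -> smallest is 23
Collecting the picks in order gives the sorted list.
Final answer: [-47, -19, -9, -5, 23]


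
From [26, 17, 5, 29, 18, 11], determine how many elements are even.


Check each element:
  26 is even
  17 is odd
  5 is odd
  29 is odd
  18 is even
  11 is odd
Evens: [26, 18]
Count of evens = 2
Final answer: 2


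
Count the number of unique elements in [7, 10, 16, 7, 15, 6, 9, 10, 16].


List all unique values:
Distinct values: [6, 7, 9, 10, 15, 16]
Count = 6
Final answer: 6


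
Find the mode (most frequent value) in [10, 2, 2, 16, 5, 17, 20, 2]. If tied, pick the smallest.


Count the frequency of each value:
  2 appears 3 time(s)
  5 appears 1 time(s)
  10 appears 1 time(s)
  16 appears 1 time(s)
  17 appears 1 time(s)
  20 appears 1 time(s)
Maximum frequency is 3.
Only 2 reaches that frequency, so it is the mode.
Final answer: 2


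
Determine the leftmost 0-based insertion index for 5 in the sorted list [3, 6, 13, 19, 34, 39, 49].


List is sorted: [3, 6, 13, 19, 34, 39, 49]
We need the leftmost position where 5 can be inserted, i.e. the first index whose element is >= 5 (or the end of the list if none is).
Binary search with low=0, high=7 (0-based indices):
  low=0, high=7, mid=3: a[3]=19 >= 5, so high = 3
  low=0, high=3, mid=1: a[1]=6 >= 5, so high = 1
  low=0, high=1, mid=0: a[0]=3 < 5, so low = 1
Now low = high = 1, so the insertion index is 1.
Final answer: 1


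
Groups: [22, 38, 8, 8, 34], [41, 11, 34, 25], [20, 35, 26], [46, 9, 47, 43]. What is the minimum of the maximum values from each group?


Find max of each group:
  Group 1: [22, 38, 8, 8, 34] -> max = 38
  Group 2: [41, 11, 34, 25] -> max = 41
  Group 3: [20, 35, 26] -> max = 35
  Group 4: [46, 9, 47, 43] -> max = 47
Maxes: [38, 41, 35, 47]
Minimum of maxes = 35
Final answer: 35


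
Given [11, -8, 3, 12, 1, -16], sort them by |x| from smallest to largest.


Compute absolute values:
  |11| = 11
  |-8| = 8
  |3| = 3
  |12| = 12
  |1| = 1
  |-16| = 16
Absolute values in increasing order: 1 < 3 < 8 < 11 < 12 < 16
Listing the original numbers in that order gives the answer.
Final answer: [1, 3, -8, 11, 12, -16]


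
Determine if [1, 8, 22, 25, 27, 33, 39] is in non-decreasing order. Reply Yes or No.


Check consecutive pairs:
  1 <= 8? True
  8 <= 22? True
  22 <= 25? True
  25 <= 27? True
  27 <= 33? True
  33 <= 39? True
Every consecutive pair is in order, so the list is non-decreasing.
Final answer: Yes


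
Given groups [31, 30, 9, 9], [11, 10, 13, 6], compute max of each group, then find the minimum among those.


Find max of each group:
  Group 1: [31, 30, 9, 9] -> max = 31
  Group 2: [11, 10, 13, 6] -> max = 13
Maxes: [31, 13]
Minimum of maxes = 13
Final answer: 13


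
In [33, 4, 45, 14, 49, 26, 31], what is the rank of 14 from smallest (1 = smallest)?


Sort ascending: [4, 14, 26, 31, 33, 45, 49]
Find 14 in the sorted list.
14 is at position 2 (1-indexed).
Final answer: 2


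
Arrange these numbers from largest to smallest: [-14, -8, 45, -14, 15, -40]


Original list: [-14, -8, 45, -14, 15, -40]
Repeatedly take the largest remaining element:
  Remaining [-14, -8, 45, -14, 15, -40] -> largest is 45
  Remaining [-14, -8, -14, 15, -40] -> largest is 15
  Remaining [-14, -8, -14, -40] -> largest is -8
  Remaining [-14, -14, -40] -> largest is -14
  Remaining [-14, -40] -> largest is -14
  Remaining [-40] -> largest is -40
Collecting the picks in order gives the descending list.
Final answer: [45, 15, -8, -14, -14, -40]


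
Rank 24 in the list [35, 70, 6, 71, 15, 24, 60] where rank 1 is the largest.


Sort descending: [71, 70, 60, 35, 24, 15, 6]
Find 24 in the sorted list.
24 is at position 5.
Final answer: 5


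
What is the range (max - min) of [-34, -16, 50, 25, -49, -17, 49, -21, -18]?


Maximum value: 50
Minimum value: -49
Range = 50 - (-49) = 99
Final answer: 99


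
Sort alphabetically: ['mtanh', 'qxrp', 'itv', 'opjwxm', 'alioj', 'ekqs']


Compare strings character by character (the first differing letter decides):
  'alioj' < 'ekqs' since 'a' < 'e' at position 1
  'ekqs' < 'itv' since 'e' < 'i' at position 1
  'itv' < 'mtanh' since 'i' < 'm' at position 1
  'mtanh' < 'opjwxm' since 'm' < 'o' at position 1
  'opjwxm' < 'qxrp' since 'o' < 'q' at position 1
Chaining these comparisons gives the alphabetical order.
Final answer: ['alioj', 'ekqs', 'itv', 'mtanh', 'opjwxm', 'qxrp']


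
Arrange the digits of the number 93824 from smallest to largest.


The number 93824 has digits: 9, 3, 8, 2, 4
Sorted: 2, 3, 4, 8, 9
Joining the sorted digits gives the result.
Final answer: 23489


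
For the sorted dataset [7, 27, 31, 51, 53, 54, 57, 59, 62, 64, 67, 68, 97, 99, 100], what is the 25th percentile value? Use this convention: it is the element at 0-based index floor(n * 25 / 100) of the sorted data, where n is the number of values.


The dataset has n = 15 elements.
Index = floor(15 * 25 / 100) = floor(375 / 100) = floor(3.75) = 3
Counting from index 0 in the sorted data, the element at index 3 is 51.
Final answer: 51


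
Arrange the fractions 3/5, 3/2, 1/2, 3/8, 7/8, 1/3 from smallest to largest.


Convert to decimal for comparison:
  3/5 = 0.6
  3/2 = 1.5
  1/2 = 0.5
  3/8 = 0.375
  7/8 = 0.875
  1/3 = 0.3333
Decimals in increasing order: 0.3333 < 0.375 < 0.5 < 0.6 < 0.875 < 1.5
Writing each back as its fraction gives the sorted order.
Final answer: 1/3, 3/8, 1/2, 3/5, 7/8, 3/2


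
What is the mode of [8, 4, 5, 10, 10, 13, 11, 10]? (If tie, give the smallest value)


Count the frequency of each value:
  4 appears 1 time(s)
  5 appears 1 time(s)
  8 appears 1 time(s)
  10 appears 3 time(s)
  11 appears 1 time(s)
  13 appears 1 time(s)
Maximum frequency is 3.
Only 10 reaches that frequency, so it is the mode.
Final answer: 10


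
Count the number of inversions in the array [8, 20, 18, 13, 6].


For each element, count the later elements that are smaller than it:
  8 (index 0): smaller elements after it = [6] -> 1
  20 (index 1): smaller elements after it = [18, 13, 6] -> 3
  18 (index 2): smaller elements after it = [13, 6] -> 2
  13 (index 3): smaller elements after it = [6] -> 1
Total inversions = 1 + 3 + 2 + 1 = 7
Final answer: 7


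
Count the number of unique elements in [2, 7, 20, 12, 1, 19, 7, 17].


List all unique values:
Distinct values: [1, 2, 7, 12, 17, 19, 20]
Count = 7
Final answer: 7


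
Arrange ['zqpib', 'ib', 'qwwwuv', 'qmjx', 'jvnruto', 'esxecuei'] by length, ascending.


Compute lengths:
  'zqpib' has length 5
  'ib' has length 2
  'qwwwuv' has length 6
  'qmjx' has length 4
  'jvnruto' has length 7
  'esxecuei' has length 8
Lengths in increasing order: 2 < 4 < 5 < 6 < 7 < 8
Listing the words in that order gives the answer.
Final answer: ['ib', 'qmjx', 'zqpib', 'qwwwuv', 'jvnruto', 'esxecuei']


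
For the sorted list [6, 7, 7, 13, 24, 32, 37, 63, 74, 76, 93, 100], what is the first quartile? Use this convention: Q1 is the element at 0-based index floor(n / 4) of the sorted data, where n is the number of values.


The list has n = 12 elements.
Q1 index = floor(12 / 4) = floor(3) = 3
Counting from index 0 in the sorted data, the element at index 3 is 13.
Final answer: 13


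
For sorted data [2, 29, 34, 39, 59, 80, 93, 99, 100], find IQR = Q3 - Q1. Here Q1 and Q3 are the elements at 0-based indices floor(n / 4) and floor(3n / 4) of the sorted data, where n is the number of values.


The data has n = 9 elements.
Q1 index = floor(9 / 4) = floor(2.25) = 2; Q3 index = floor(3 * 9 / 4) = floor(6.75) = 6
Q1 = element at index 2 = 34
Q3 = element at index 6 = 93
IQR = 93 - 34 = 59
Final answer: 59


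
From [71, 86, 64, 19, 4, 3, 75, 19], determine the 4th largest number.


Sort descending: [86, 75, 71, 64, 19, 19, 4, 3]
The 4th element (1-indexed) is at index 3.
Value = 64
Final answer: 64


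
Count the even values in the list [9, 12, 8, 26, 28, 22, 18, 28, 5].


Check each element:
  9 is odd
  12 is even
  8 is even
  26 is even
  28 is even
  22 is even
  18 is even
  28 is even
  5 is odd
Evens: [12, 8, 26, 28, 22, 18, 28]
Count of evens = 7
Final answer: 7


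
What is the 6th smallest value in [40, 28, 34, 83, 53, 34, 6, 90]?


Sort ascending: [6, 28, 34, 34, 40, 53, 83, 90]
The 6th element (1-indexed) is at index 5.
Value = 53
Final answer: 53


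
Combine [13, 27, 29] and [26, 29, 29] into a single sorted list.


List A: [13, 27, 29]
List B: [26, 29, 29]
Repeatedly compare the front elements and take the smaller:
  13 vs 26 -> take 13
  27 vs 26 -> take 26
  27 vs 29 -> take 27
  29 vs 29 -> take 29
  A is exhausted; append the rest of B: [29, 29]
Final answer: [13, 26, 27, 29, 29, 29]


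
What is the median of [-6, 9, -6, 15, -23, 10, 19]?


First, sort the list: [-23, -6, -6, 9, 10, 15, 19]
The list has 7 elements (odd count).
The middle index is 3 (0-based), and the element there is 9.
Final answer: 9


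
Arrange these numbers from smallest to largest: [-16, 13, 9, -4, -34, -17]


Original list: [-16, 13, 9, -4, -34, -17]
Repeatedly take the smallest remaining element:
  Remaining [-16, 13, 9, -4, -34, -17] -> smallest is -34
  Remaining [-16, 13, 9, -4, -17] -> smallest is -17
  Remaining [-16, 13, 9, -4] -> smallest is -16
  Remaining [13, 9, -4] -> smallest is -4
  Remaining [13, 9] -> smallest is 9
  Remaining [13] -> smallest is 13
Collecting the picks in order gives the sorted list.
Final answer: [-34, -17, -16, -4, 9, 13]


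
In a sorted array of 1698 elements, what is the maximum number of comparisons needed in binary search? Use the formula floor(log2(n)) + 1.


Binary search halves the search space each step.
Maximum comparisons = floor(log2(1698)) + 1
log2(1698) = 10.7296
floor(log2(1698)) = 10, so 10 + 1 = 11
Final answer: 11


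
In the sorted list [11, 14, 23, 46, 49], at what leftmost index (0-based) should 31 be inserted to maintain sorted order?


List is sorted: [11, 14, 23, 46, 49]
We need the leftmost position where 31 can be inserted, i.e. the first index whose element is >= 31 (or the end of the list if none is).
Binary search with low=0, high=5 (0-based indices):
  low=0, high=5, mid=2: a[2]=23 < 31, so low = 3
  low=3, high=5, mid=4: a[4]=49 >= 31, so high = 4
  low=3, high=4, mid=3: a[3]=46 >= 31, so high = 3
Now low = high = 3, so the insertion index is 3.
Final answer: 3


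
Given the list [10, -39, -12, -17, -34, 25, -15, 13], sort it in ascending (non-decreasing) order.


Original list: [10, -39, -12, -17, -34, 25, -15, 13]
Repeatedly take the smallest remaining element:
  Remaining [10, -39, -12, -17, -34, 25, -15, 13] -> smallest is -39
  Remaining [10, -12, -17, -34, 25, -15, 13] -> smallest is -34
  Remaining [10, -12, -17, 25, -15, 13] -> smallest is -17
  Remaining [10, -12, 25, -15, 13] -> smallest is -15
  Remaining [10, -12, 25, 13] -> smallest is -12
  Remaining [10, 25, 13] -> smallest is 10
  Remaining [25, 13] -> smallest is 13
  Remaining [25] -> smallest is 25
Collecting the picks in order gives the sorted list.
Final answer: [-39, -34, -17, -15, -12, 10, 13, 25]


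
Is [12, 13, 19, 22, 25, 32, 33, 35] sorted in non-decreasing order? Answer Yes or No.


Check consecutive pairs:
  12 <= 13? True
  13 <= 19? True
  19 <= 22? True
  22 <= 25? True
  25 <= 32? True
  32 <= 33? True
  33 <= 35? True
Every consecutive pair is in order, so the list is non-decreasing.
Final answer: Yes


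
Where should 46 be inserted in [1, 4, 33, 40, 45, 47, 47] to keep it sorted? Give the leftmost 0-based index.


List is sorted: [1, 4, 33, 40, 45, 47, 47]
We need the leftmost position where 46 can be inserted, i.e. the first index whose element is >= 46 (or the end of the list if none is).
Binary search with low=0, high=7 (0-based indices):
  low=0, high=7, mid=3: a[3]=40 < 46, so low = 4
  low=4, high=7, mid=5: a[5]=47 >= 46, so high = 5
  low=4, high=5, mid=4: a[4]=45 < 46, so low = 5
Now low = high = 5, so the insertion index is 5.
Final answer: 5


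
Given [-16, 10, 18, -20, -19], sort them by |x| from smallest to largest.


Compute absolute values:
  |-16| = 16
  |10| = 10
  |18| = 18
  |-20| = 20
  |-19| = 19
Absolute values in increasing order: 10 < 16 < 18 < 19 < 20
Listing the original numbers in that order gives the answer.
Final answer: [10, -16, 18, -19, -20]


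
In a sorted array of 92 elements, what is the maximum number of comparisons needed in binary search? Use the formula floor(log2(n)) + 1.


Binary search halves the search space each step.
Maximum comparisons = floor(log2(92)) + 1
log2(92) = 6.5236
floor(log2(92)) = 6, so 6 + 1 = 7
Final answer: 7


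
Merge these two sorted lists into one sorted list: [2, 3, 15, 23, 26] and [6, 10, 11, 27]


List A: [2, 3, 15, 23, 26]
List B: [6, 10, 11, 27]
Repeatedly compare the front elements and take the smaller:
  2 vs 6 -> take 2
  3 vs 6 -> take 3
  15 vs 6 -> take 6
  15 vs 10 -> take 10
  15 vs 11 -> take 11
  15 vs 27 -> take 15
  23 vs 27 -> take 23
  26 vs 27 -> take 26
  A is exhausted; append the rest of B: [27]
Final answer: [2, 3, 6, 10, 11, 15, 23, 26, 27]


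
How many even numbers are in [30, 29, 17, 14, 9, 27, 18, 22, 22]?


Check each element:
  30 is even
  29 is odd
  17 is odd
  14 is even
  9 is odd
  27 is odd
  18 is even
  22 is even
  22 is even
Evens: [30, 14, 18, 22, 22]
Count of evens = 5
Final answer: 5


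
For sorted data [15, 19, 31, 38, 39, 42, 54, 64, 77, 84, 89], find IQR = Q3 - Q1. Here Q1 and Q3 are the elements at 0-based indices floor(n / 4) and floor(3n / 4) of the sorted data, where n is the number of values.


The data has n = 11 elements.
Q1 index = floor(11 / 4) = floor(2.75) = 2; Q3 index = floor(3 * 11 / 4) = floor(8.25) = 8
Q1 = element at index 2 = 31
Q3 = element at index 8 = 77
IQR = 77 - 31 = 46
Final answer: 46


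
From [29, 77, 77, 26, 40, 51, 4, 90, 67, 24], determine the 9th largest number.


Sort descending: [90, 77, 77, 67, 51, 40, 29, 26, 24, 4]
The 9th element (1-indexed) is at index 8.
Value = 24
Final answer: 24


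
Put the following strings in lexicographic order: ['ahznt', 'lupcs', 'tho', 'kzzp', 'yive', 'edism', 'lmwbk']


Compare strings character by character (the first differing letter decides):
  'ahznt' < 'edism' since 'a' < 'e' at position 1
  'edism' < 'kzzp' since 'e' < 'k' at position 1
  'kzzp' < 'lmwbk' since 'k' < 'l' at position 1
  'lmwbk' < 'lupcs' since 'm' < 'u' at position 2
  'lupcs' < 'tho' since 'l' < 't' at position 1
  'tho' < 'yive' since 't' < 'y' at position 1
Chaining these comparisons gives the alphabetical order.
Final answer: ['ahznt', 'edism', 'kzzp', 'lmwbk', 'lupcs', 'tho', 'yive']


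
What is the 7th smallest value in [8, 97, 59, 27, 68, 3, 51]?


Sort ascending: [3, 8, 27, 51, 59, 68, 97]
The 7th element (1-indexed) is at index 6.
Value = 97
Final answer: 97


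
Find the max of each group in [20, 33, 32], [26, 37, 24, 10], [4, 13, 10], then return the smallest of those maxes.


Find max of each group:
  Group 1: [20, 33, 32] -> max = 33
  Group 2: [26, 37, 24, 10] -> max = 37
  Group 3: [4, 13, 10] -> max = 13
Maxes: [33, 37, 13]
Minimum of maxes = 13
Final answer: 13


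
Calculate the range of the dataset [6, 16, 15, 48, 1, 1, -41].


Maximum value: 48
Minimum value: -41
Range = 48 - (-41) = 89
Final answer: 89


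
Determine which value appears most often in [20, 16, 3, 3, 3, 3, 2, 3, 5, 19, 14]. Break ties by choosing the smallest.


Count the frequency of each value:
  2 appears 1 time(s)
  3 appears 5 time(s)
  5 appears 1 time(s)
  14 appears 1 time(s)
  16 appears 1 time(s)
  19 appears 1 time(s)
  20 appears 1 time(s)
Maximum frequency is 5.
Only 3 reaches that frequency, so it is the mode.
Final answer: 3


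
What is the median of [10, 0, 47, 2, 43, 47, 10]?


First, sort the list: [0, 2, 10, 10, 43, 47, 47]
The list has 7 elements (odd count).
The middle index is 3 (0-based), and the element there is 10.
Final answer: 10


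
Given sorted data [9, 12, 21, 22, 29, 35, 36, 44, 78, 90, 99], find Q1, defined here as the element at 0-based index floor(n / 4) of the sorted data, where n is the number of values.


The list has n = 11 elements.
Q1 index = floor(11 / 4) = floor(2.75) = 2
Counting from index 0 in the sorted data, the element at index 2 is 21.
Final answer: 21


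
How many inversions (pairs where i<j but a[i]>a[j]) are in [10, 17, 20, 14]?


For each element, count the later elements that are smaller than it:
  10 (index 0): smaller elements after it = [] -> 0
  17 (index 1): smaller elements after it = [14] -> 1
  20 (index 2): smaller elements after it = [14] -> 1
Total inversions = 0 + 1 + 1 = 2
Final answer: 2


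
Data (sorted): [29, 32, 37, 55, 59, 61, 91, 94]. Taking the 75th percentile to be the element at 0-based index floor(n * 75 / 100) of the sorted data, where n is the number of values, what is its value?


The dataset has n = 8 elements.
Index = floor(8 * 75 / 100) = floor(600 / 100) = floor(6) = 6
Counting from index 0 in the sorted data, the element at index 6 is 91.
Final answer: 91


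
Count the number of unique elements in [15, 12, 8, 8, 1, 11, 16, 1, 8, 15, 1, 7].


List all unique values:
Distinct values: [1, 7, 8, 11, 12, 15, 16]
Count = 7
Final answer: 7


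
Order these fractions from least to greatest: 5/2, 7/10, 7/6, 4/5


Convert to decimal for comparison:
  5/2 = 2.5
  7/10 = 0.7
  7/6 = 1.1667
  4/5 = 0.8
Decimals in increasing order: 0.7 < 0.8 < 1.1667 < 2.5
Writing each back as its fraction gives the sorted order.
Final answer: 7/10, 4/5, 7/6, 5/2


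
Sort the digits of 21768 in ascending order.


The number 21768 has digits: 2, 1, 7, 6, 8
Sorted: 1, 2, 6, 7, 8
Joining the sorted digits gives the result.
Final answer: 12678


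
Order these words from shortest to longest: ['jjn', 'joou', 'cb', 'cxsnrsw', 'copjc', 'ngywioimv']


Compute lengths:
  'jjn' has length 3
  'joou' has length 4
  'cb' has length 2
  'cxsnrsw' has length 7
  'copjc' has length 5
  'ngywioimv' has length 9
Lengths in increasing order: 2 < 3 < 4 < 5 < 7 < 9
Listing the words in that order gives the answer.
Final answer: ['cb', 'jjn', 'joou', 'copjc', 'cxsnrsw', 'ngywioimv']


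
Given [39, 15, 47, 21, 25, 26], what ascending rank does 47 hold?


Sort ascending: [15, 21, 25, 26, 39, 47]
Find 47 in the sorted list.
47 is at position 6 (1-indexed).
Final answer: 6


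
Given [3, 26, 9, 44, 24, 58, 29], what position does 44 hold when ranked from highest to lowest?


Sort descending: [58, 44, 29, 26, 24, 9, 3]
Find 44 in the sorted list.
44 is at position 2.
Final answer: 2


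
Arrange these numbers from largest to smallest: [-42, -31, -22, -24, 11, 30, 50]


Original list: [-42, -31, -22, -24, 11, 30, 50]
Repeatedly take the largest remaining element:
  Remaining [-42, -31, -22, -24, 11, 30, 50] -> largest is 50
  Remaining [-42, -31, -22, -24, 11, 30] -> largest is 30
  Remaining [-42, -31, -22, -24, 11] -> largest is 11
  Remaining [-42, -31, -22, -24] -> largest is -22
  Remaining [-42, -31, -24] -> largest is -24
  Remaining [-42, -31] -> largest is -31
  Remaining [-42] -> largest is -42
Collecting the picks in order gives the descending list.
Final answer: [50, 30, 11, -22, -24, -31, -42]


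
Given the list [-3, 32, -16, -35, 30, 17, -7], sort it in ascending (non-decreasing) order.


Original list: [-3, 32, -16, -35, 30, 17, -7]
Repeatedly take the smallest remaining element:
  Remaining [-3, 32, -16, -35, 30, 17, -7] -> smallest is -35
  Remaining [-3, 32, -16, 30, 17, -7] -> smallest is -16
  Remaining [-3, 32, 30, 17, -7] -> smallest is -7
  Remaining [-3, 32, 30, 17] -> smallest is -3
  Remaining [32, 30, 17] -> smallest is 17
  Remaining [32, 30] -> smallest is 30
  Remaining [32] -> smallest is 32
Collecting the picks in order gives the sorted list.
Final answer: [-35, -16, -7, -3, 17, 30, 32]


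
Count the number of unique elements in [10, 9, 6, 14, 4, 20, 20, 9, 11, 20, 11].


List all unique values:
Distinct values: [4, 6, 9, 10, 11, 14, 20]
Count = 7
Final answer: 7


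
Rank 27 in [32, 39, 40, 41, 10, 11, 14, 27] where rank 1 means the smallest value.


Sort ascending: [10, 11, 14, 27, 32, 39, 40, 41]
Find 27 in the sorted list.
27 is at position 4 (1-indexed).
Final answer: 4


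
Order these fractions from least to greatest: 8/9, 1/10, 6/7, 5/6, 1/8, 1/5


Convert to decimal for comparison:
  8/9 = 0.8889
  1/10 = 0.1
  6/7 = 0.8571
  5/6 = 0.8333
  1/8 = 0.125
  1/5 = 0.2
Decimals in increasing order: 0.1 < 0.125 < 0.2 < 0.8333 < 0.8571 < 0.8889
Writing each back as its fraction gives the sorted order.
Final answer: 1/10, 1/8, 1/5, 5/6, 6/7, 8/9


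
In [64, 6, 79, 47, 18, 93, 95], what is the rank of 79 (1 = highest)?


Sort descending: [95, 93, 79, 64, 47, 18, 6]
Find 79 in the sorted list.
79 is at position 3.
Final answer: 3


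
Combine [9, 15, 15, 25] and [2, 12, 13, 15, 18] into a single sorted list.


List A: [9, 15, 15, 25]
List B: [2, 12, 13, 15, 18]
Repeatedly compare the front elements and take the smaller:
  9 vs 2 -> take 2
  9 vs 12 -> take 9
  15 vs 12 -> take 12
  15 vs 13 -> take 13
  15 vs 15 -> take 15
  15 vs 15 -> take 15
  25 vs 15 -> take 15
  25 vs 18 -> take 18
  B is exhausted; append the rest of A: [25]
Final answer: [2, 9, 12, 13, 15, 15, 15, 18, 25]


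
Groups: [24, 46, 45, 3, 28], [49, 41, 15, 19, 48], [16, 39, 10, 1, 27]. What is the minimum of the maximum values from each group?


Find max of each group:
  Group 1: [24, 46, 45, 3, 28] -> max = 46
  Group 2: [49, 41, 15, 19, 48] -> max = 49
  Group 3: [16, 39, 10, 1, 27] -> max = 39
Maxes: [46, 49, 39]
Minimum of maxes = 39
Final answer: 39


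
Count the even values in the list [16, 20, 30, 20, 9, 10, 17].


Check each element:
  16 is even
  20 is even
  30 is even
  20 is even
  9 is odd
  10 is even
  17 is odd
Evens: [16, 20, 30, 20, 10]
Count of evens = 5
Final answer: 5


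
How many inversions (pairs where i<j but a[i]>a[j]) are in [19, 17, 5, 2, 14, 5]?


For each element, count the later elements that are smaller than it:
  19 (index 0): smaller elements after it = [17, 5, 2, 14, 5] -> 5
  17 (index 1): smaller elements after it = [5, 2, 14, 5] -> 4
  5 (index 2): smaller elements after it = [2] -> 1
  2 (index 3): smaller elements after it = [] -> 0
  14 (index 4): smaller elements after it = [5] -> 1
Total inversions = 5 + 4 + 1 + 0 + 1 = 11
Final answer: 11


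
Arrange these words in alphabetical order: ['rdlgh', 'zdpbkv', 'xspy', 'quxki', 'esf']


Compare strings character by character (the first differing letter decides):
  'esf' < 'quxki' since 'e' < 'q' at position 1
  'quxki' < 'rdlgh' since 'q' < 'r' at position 1
  'rdlgh' < 'xspy' since 'r' < 'x' at position 1
  'xspy' < 'zdpbkv' since 'x' < 'z' at position 1
Chaining these comparisons gives the alphabetical order.
Final answer: ['esf', 'quxki', 'rdlgh', 'xspy', 'zdpbkv']


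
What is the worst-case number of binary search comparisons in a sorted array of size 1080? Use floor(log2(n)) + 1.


Binary search halves the search space each step.
Maximum comparisons = floor(log2(1080)) + 1
log2(1080) = 10.0768
floor(log2(1080)) = 10, so 10 + 1 = 11
Final answer: 11


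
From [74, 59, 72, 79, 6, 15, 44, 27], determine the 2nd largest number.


Sort descending: [79, 74, 72, 59, 44, 27, 15, 6]
The 2nd element (1-indexed) is at index 1.
Value = 74
Final answer: 74


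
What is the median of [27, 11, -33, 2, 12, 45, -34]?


First, sort the list: [-34, -33, 2, 11, 12, 27, 45]
The list has 7 elements (odd count).
The middle index is 3 (0-based), and the element there is 11.
Final answer: 11


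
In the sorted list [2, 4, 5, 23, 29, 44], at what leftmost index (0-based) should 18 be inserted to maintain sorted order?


List is sorted: [2, 4, 5, 23, 29, 44]
We need the leftmost position where 18 can be inserted, i.e. the first index whose element is >= 18 (or the end of the list if none is).
Binary search with low=0, high=6 (0-based indices):
  low=0, high=6, mid=3: a[3]=23 >= 18, so high = 3
  low=0, high=3, mid=1: a[1]=4 < 18, so low = 2
  low=2, high=3, mid=2: a[2]=5 < 18, so low = 3
Now low = high = 3, so the insertion index is 3.
Final answer: 3


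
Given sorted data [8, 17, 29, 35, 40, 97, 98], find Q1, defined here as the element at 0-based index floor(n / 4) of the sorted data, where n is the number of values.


The list has n = 7 elements.
Q1 index = floor(7 / 4) = floor(1.75) = 1
Counting from index 0 in the sorted data, the element at index 1 is 17.
Final answer: 17


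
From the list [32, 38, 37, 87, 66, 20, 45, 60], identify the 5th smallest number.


Sort ascending: [20, 32, 37, 38, 45, 60, 66, 87]
The 5th element (1-indexed) is at index 4.
Value = 45
Final answer: 45


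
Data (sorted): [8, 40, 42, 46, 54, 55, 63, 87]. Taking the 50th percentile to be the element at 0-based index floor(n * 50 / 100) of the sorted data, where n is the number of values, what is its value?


The dataset has n = 8 elements.
Index = floor(8 * 50 / 100) = floor(400 / 100) = floor(4) = 4
Counting from index 0 in the sorted data, the element at index 4 is 54.
Final answer: 54


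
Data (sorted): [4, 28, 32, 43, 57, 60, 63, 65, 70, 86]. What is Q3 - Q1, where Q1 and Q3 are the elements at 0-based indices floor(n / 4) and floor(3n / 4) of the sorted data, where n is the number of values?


The data has n = 10 elements.
Q1 index = floor(10 / 4) = floor(2.5) = 2; Q3 index = floor(3 * 10 / 4) = floor(7.5) = 7
Q1 = element at index 2 = 32
Q3 = element at index 7 = 65
IQR = 65 - 32 = 33
Final answer: 33


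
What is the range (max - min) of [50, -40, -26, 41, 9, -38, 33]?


Maximum value: 50
Minimum value: -40
Range = 50 - (-40) = 90
Final answer: 90


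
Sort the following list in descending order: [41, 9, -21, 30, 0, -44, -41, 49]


Original list: [41, 9, -21, 30, 0, -44, -41, 49]
Repeatedly take the largest remaining element:
  Remaining [41, 9, -21, 30, 0, -44, -41, 49] -> largest is 49
  Remaining [41, 9, -21, 30, 0, -44, -41] -> largest is 41
  Remaining [9, -21, 30, 0, -44, -41] -> largest is 30
  Remaining [9, -21, 0, -44, -41] -> largest is 9
  Remaining [-21, 0, -44, -41] -> largest is 0
  Remaining [-21, -44, -41] -> largest is -21
  Remaining [-44, -41] -> largest is -41
  Remaining [-44] -> largest is -44
Collecting the picks in order gives the descending list.
Final answer: [49, 41, 30, 9, 0, -21, -41, -44]


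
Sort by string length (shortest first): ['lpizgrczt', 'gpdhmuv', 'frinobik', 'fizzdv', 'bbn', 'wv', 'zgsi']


Compute lengths:
  'lpizgrczt' has length 9
  'gpdhmuv' has length 7
  'frinobik' has length 8
  'fizzdv' has length 6
  'bbn' has length 3
  'wv' has length 2
  'zgsi' has length 4
Lengths in increasing order: 2 < 3 < 4 < 6 < 7 < 8 < 9
Listing the words in that order gives the answer.
Final answer: ['wv', 'bbn', 'zgsi', 'fizzdv', 'gpdhmuv', 'frinobik', 'lpizgrczt']


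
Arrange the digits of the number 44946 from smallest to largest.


The number 44946 has digits: 4, 4, 9, 4, 6
Sorted: 4, 4, 4, 6, 9
Joining the sorted digits gives the result.
Final answer: 44469


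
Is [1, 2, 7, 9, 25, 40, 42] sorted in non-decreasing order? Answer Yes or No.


Check consecutive pairs:
  1 <= 2? True
  2 <= 7? True
  7 <= 9? True
  9 <= 25? True
  25 <= 40? True
  40 <= 42? True
Every consecutive pair is in order, so the list is non-decreasing.
Final answer: Yes


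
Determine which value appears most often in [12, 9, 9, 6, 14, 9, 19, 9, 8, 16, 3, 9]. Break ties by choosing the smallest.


Count the frequency of each value:
  3 appears 1 time(s)
  6 appears 1 time(s)
  8 appears 1 time(s)
  9 appears 5 time(s)
  12 appears 1 time(s)
  14 appears 1 time(s)
  16 appears 1 time(s)
  19 appears 1 time(s)
Maximum frequency is 5.
Only 9 reaches that frequency, so it is the mode.
Final answer: 9


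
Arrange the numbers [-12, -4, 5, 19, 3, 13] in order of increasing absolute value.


Compute absolute values:
  |-12| = 12
  |-4| = 4
  |5| = 5
  |19| = 19
  |3| = 3
  |13| = 13
Absolute values in increasing order: 3 < 4 < 5 < 12 < 13 < 19
Listing the original numbers in that order gives the answer.
Final answer: [3, -4, 5, -12, 13, 19]


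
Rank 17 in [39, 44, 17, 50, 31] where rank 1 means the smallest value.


Sort ascending: [17, 31, 39, 44, 50]
Find 17 in the sorted list.
17 is at position 1 (1-indexed).
Final answer: 1


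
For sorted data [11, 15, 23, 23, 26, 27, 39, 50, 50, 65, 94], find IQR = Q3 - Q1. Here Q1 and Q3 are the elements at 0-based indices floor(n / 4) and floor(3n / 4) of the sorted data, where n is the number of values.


The data has n = 11 elements.
Q1 index = floor(11 / 4) = floor(2.75) = 2; Q3 index = floor(3 * 11 / 4) = floor(8.25) = 8
Q1 = element at index 2 = 23
Q3 = element at index 8 = 50
IQR = 50 - 23 = 27
Final answer: 27


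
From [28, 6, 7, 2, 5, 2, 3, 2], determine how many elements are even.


Check each element:
  28 is even
  6 is even
  7 is odd
  2 is even
  5 is odd
  2 is even
  3 is odd
  2 is even
Evens: [28, 6, 2, 2, 2]
Count of evens = 5
Final answer: 5


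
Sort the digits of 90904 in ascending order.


The number 90904 has digits: 9, 0, 9, 0, 4
Sorted: 0, 0, 4, 9, 9
Joining the sorted digits gives the result.
Final answer: 00499


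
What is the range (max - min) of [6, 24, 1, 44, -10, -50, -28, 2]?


Maximum value: 44
Minimum value: -50
Range = 44 - (-50) = 94
Final answer: 94


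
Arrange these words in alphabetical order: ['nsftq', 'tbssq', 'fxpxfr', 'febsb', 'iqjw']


Compare strings character by character (the first differing letter decides):
  'febsb' < 'fxpxfr' since 'e' < 'x' at position 2
  'fxpxfr' < 'iqjw' since 'f' < 'i' at position 1
  'iqjw' < 'nsftq' since 'i' < 'n' at position 1
  'nsftq' < 'tbssq' since 'n' < 't' at position 1
Chaining these comparisons gives the alphabetical order.
Final answer: ['febsb', 'fxpxfr', 'iqjw', 'nsftq', 'tbssq']


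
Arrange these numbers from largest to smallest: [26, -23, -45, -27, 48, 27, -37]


Original list: [26, -23, -45, -27, 48, 27, -37]
Repeatedly take the largest remaining element:
  Remaining [26, -23, -45, -27, 48, 27, -37] -> largest is 48
  Remaining [26, -23, -45, -27, 27, -37] -> largest is 27
  Remaining [26, -23, -45, -27, -37] -> largest is 26
  Remaining [-23, -45, -27, -37] -> largest is -23
  Remaining [-45, -27, -37] -> largest is -27
  Remaining [-45, -37] -> largest is -37
  Remaining [-45] -> largest is -45
Collecting the picks in order gives the descending list.
Final answer: [48, 27, 26, -23, -27, -37, -45]


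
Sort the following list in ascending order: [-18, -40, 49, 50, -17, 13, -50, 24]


Original list: [-18, -40, 49, 50, -17, 13, -50, 24]
Repeatedly take the smallest remaining element:
  Remaining [-18, -40, 49, 50, -17, 13, -50, 24] -> smallest is -50
  Remaining [-18, -40, 49, 50, -17, 13, 24] -> smallest is -40
  Remaining [-18, 49, 50, -17, 13, 24] -> smallest is -18
  Remaining [49, 50, -17, 13, 24] -> smallest is -17
  Remaining [49, 50, 13, 24] -> smallest is 13
  Remaining [49, 50, 24] -> smallest is 24
  Remaining [49, 50] -> smallest is 49
  Remaining [50] -> smallest is 50
Collecting the picks in order gives the sorted list.
Final answer: [-50, -40, -18, -17, 13, 24, 49, 50]


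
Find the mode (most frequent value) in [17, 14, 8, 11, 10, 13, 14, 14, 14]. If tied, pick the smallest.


Count the frequency of each value:
  8 appears 1 time(s)
  10 appears 1 time(s)
  11 appears 1 time(s)
  13 appears 1 time(s)
  14 appears 4 time(s)
  17 appears 1 time(s)
Maximum frequency is 4.
Only 14 reaches that frequency, so it is the mode.
Final answer: 14


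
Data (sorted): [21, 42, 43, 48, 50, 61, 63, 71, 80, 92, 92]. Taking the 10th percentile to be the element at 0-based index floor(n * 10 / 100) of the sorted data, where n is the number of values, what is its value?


The dataset has n = 11 elements.
Index = floor(11 * 10 / 100) = floor(110 / 100) = floor(1.1) = 1
Counting from index 0 in the sorted data, the element at index 1 is 42.
Final answer: 42


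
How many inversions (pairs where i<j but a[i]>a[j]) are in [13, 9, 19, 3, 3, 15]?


For each element, count the later elements that are smaller than it:
  13 (index 0): smaller elements after it = [9, 3, 3] -> 3
  9 (index 1): smaller elements after it = [3, 3] -> 2
  19 (index 2): smaller elements after it = [3, 3, 15] -> 3
  3 (index 3): smaller elements after it = [] -> 0
  3 (index 4): smaller elements after it = [] -> 0
Total inversions = 3 + 2 + 3 + 0 + 0 = 8
Final answer: 8


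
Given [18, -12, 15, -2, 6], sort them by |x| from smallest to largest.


Compute absolute values:
  |18| = 18
  |-12| = 12
  |15| = 15
  |-2| = 2
  |6| = 6
Absolute values in increasing order: 2 < 6 < 12 < 15 < 18
Listing the original numbers in that order gives the answer.
Final answer: [-2, 6, -12, 15, 18]


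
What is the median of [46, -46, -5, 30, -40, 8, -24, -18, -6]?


First, sort the list: [-46, -40, -24, -18, -6, -5, 8, 30, 46]
The list has 9 elements (odd count).
The middle index is 4 (0-based), and the element there is -6.
Final answer: -6


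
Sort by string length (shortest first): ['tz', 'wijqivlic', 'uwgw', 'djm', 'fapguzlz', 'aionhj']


Compute lengths:
  'tz' has length 2
  'wijqivlic' has length 9
  'uwgw' has length 4
  'djm' has length 3
  'fapguzlz' has length 8
  'aionhj' has length 6
Lengths in increasing order: 2 < 3 < 4 < 6 < 8 < 9
Listing the words in that order gives the answer.
Final answer: ['tz', 'djm', 'uwgw', 'aionhj', 'fapguzlz', 'wijqivlic']


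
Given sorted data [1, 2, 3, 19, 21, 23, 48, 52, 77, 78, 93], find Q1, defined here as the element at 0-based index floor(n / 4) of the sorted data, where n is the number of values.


The list has n = 11 elements.
Q1 index = floor(11 / 4) = floor(2.75) = 2
Counting from index 0 in the sorted data, the element at index 2 is 3.
Final answer: 3


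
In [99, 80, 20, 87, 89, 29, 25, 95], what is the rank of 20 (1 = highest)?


Sort descending: [99, 95, 89, 87, 80, 29, 25, 20]
Find 20 in the sorted list.
20 is at position 8.
Final answer: 8


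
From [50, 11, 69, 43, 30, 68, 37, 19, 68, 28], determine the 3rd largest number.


Sort descending: [69, 68, 68, 50, 43, 37, 30, 28, 19, 11]
The 3rd element (1-indexed) is at index 2.
Value = 68
Final answer: 68


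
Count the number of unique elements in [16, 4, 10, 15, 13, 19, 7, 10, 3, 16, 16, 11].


List all unique values:
Distinct values: [3, 4, 7, 10, 11, 13, 15, 16, 19]
Count = 9
Final answer: 9


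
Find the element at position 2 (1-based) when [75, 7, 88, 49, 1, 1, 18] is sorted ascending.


Sort ascending: [1, 1, 7, 18, 49, 75, 88]
The 2nd element (1-indexed) is at index 1.
Value = 1
Final answer: 1


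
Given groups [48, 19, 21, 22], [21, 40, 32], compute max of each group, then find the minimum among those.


Find max of each group:
  Group 1: [48, 19, 21, 22] -> max = 48
  Group 2: [21, 40, 32] -> max = 40
Maxes: [48, 40]
Minimum of maxes = 40
Final answer: 40


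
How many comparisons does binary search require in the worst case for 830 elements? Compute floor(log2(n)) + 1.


Binary search halves the search space each step.
Maximum comparisons = floor(log2(830)) + 1
log2(830) = 9.697
floor(log2(830)) = 9, so 9 + 1 = 10
Final answer: 10


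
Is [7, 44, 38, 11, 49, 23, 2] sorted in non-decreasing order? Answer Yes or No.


Check consecutive pairs:
  7 <= 44? True
  44 <= 38? False
  38 <= 11? False
  11 <= 49? True
  49 <= 23? False
  23 <= 2? False
4 consecutive pair(s) are out of order, so the list is not sorted.
Final answer: No


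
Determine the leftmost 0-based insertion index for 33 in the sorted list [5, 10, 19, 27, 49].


List is sorted: [5, 10, 19, 27, 49]
We need the leftmost position where 33 can be inserted, i.e. the first index whose element is >= 33 (or the end of the list if none is).
Binary search with low=0, high=5 (0-based indices):
  low=0, high=5, mid=2: a[2]=19 < 33, so low = 3
  low=3, high=5, mid=4: a[4]=49 >= 33, so high = 4
  low=3, high=4, mid=3: a[3]=27 < 33, so low = 4
Now low = high = 4, so the insertion index is 4.
Final answer: 4


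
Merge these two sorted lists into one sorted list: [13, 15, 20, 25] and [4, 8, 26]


List A: [13, 15, 20, 25]
List B: [4, 8, 26]
Repeatedly compare the front elements and take the smaller:
  13 vs 4 -> take 4
  13 vs 8 -> take 8
  13 vs 26 -> take 13
  15 vs 26 -> take 15
  20 vs 26 -> take 20
  25 vs 26 -> take 25
  A is exhausted; append the rest of B: [26]
Final answer: [4, 8, 13, 15, 20, 25, 26]


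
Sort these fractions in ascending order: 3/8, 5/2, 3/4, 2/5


Convert to decimal for comparison:
  3/8 = 0.375
  5/2 = 2.5
  3/4 = 0.75
  2/5 = 0.4
Decimals in increasing order: 0.375 < 0.4 < 0.75 < 2.5
Writing each back as its fraction gives the sorted order.
Final answer: 3/8, 2/5, 3/4, 5/2
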